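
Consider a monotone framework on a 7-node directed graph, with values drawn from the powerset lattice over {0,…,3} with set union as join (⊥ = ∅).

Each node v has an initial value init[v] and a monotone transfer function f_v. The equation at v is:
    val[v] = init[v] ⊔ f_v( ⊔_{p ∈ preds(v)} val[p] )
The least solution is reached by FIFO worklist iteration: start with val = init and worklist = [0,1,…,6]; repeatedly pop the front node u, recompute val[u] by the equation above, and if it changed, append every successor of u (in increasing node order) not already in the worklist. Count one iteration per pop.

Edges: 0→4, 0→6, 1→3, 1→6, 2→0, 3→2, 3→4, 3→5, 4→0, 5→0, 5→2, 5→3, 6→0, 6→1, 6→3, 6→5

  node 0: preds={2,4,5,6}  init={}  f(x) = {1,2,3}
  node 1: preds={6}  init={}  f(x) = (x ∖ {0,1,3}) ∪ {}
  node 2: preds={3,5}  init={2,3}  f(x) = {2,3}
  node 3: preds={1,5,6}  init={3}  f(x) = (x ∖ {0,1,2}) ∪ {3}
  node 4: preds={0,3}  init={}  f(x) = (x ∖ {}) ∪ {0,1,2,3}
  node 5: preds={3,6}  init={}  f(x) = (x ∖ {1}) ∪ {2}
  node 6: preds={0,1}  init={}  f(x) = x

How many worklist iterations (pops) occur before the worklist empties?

14

Trace (14 dequeues):
  [1] u=0 | in {2,3} | out {1,2,3} | prev {} | push {}
  [2] u=1 | in {} | out {} | ==
  [3] u=2 | in {3} | out {2,3} | ==
  [4] u=3 | in {} | out {3} | ==
  [5] u=4 | in {1,2,3} | out {0,1,2,3} | prev {} | push {0}
  [6] u=5 | in {3} | out {2,3} | prev {} | push {2,3}
  [7] u=6 | in {1,2,3} | out {1,2,3} | prev {} | push {1,5}
  [8] u=0 | in {0,1,2,3} | out {1,2,3} | ==
  [9] u=2 | in {2,3} | out {2,3} | ==
  [10] u=3 | in {1,2,3} | out {3} | ==
  [11] u=1 | in {1,2,3} | out {2} | prev {} | push {3,6}
  [12] u=5 | in {1,2,3} | out {2,3} | ==
  [13] u=3 | in {1,2,3} | out {3} | ==
  [14] u=6 | in {1,2,3} | out {1,2,3} | ==

Converged values:
  [0] {1,2,3}
  [1] {2}
  [2] {2,3}
  [3] {3}
  [4] {0,1,2,3}
  [5] {2,3}
  [6] {1,2,3}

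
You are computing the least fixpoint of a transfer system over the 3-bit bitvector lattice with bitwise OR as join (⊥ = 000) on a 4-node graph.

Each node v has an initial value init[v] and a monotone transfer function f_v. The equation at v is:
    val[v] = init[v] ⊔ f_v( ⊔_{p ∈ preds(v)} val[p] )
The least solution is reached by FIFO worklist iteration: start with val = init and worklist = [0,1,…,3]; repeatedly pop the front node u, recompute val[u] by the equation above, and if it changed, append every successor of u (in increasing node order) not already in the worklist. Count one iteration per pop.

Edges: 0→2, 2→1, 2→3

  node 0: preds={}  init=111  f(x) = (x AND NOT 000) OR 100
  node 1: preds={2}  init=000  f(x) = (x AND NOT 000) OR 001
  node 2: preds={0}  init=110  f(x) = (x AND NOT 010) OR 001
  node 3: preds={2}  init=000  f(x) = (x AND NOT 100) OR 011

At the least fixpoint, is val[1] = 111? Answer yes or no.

yes

Iteration log — 5 steps:
  step 1. node 0  ⊔preds=000  new=111  stable
  step 2. node 1  ⊔preds=110  new=111  old=000  +wl: 
  step 3. node 2  ⊔preds=111  new=111  old=110  +wl: 1
  step 4. node 3  ⊔preds=111  new=011  old=000  +wl: 
  step 5. node 1  ⊔preds=111  new=111  stable

Least fixpoint reached:
  node 0: 111
  node 1: 111
  node 2: 111
  node 3: 011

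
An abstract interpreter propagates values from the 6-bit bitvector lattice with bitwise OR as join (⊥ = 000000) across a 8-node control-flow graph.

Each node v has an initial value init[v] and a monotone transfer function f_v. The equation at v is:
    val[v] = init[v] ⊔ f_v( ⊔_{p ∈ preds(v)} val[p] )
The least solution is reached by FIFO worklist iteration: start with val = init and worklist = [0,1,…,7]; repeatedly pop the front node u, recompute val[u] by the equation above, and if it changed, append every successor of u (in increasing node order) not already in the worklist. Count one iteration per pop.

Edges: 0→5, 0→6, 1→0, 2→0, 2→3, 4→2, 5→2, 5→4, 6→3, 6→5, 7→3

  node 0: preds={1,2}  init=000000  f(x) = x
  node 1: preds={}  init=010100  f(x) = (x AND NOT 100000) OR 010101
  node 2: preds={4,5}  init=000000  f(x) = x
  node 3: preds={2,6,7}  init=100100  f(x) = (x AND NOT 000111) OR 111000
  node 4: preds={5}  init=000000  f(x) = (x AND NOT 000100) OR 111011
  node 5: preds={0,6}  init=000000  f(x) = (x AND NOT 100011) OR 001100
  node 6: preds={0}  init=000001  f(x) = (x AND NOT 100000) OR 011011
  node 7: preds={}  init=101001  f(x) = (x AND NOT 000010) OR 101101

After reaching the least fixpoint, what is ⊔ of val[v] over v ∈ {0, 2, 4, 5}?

Iteration log — 17 steps:
  step 1. node 0  ⊔preds=010100  new=010100  old=000000  +wl: 
  step 2. node 1  ⊔preds=000000  new=010101  old=010100  +wl: 0
  step 3. node 2  ⊔preds=000000  new=000000  stable
  step 4. node 3  ⊔preds=101001  new=111100  old=100100  +wl: 
  step 5. node 4  ⊔preds=000000  new=111011  old=000000  +wl: 2
  step 6. node 5  ⊔preds=010101  new=011100  old=000000  +wl: 4
  step 7. node 6  ⊔preds=010100  new=011111  old=000001  +wl: 3,5
  step 8. node 7  ⊔preds=000000  new=101101  old=101001  +wl: 
  step 9. node 0  ⊔preds=010101  new=010101  old=010100  +wl: 6
  step 10. node 2  ⊔preds=111111  new=111111  old=000000  +wl: 0
  step 11. node 4  ⊔preds=011100  new=111011  stable
  step 12. node 3  ⊔preds=111111  new=111100  stable
  step 13. node 5  ⊔preds=011111  new=011100  stable
  step 14. node 6  ⊔preds=010101  new=011111  stable
  step 15. node 0  ⊔preds=111111  new=111111  old=010101  +wl: 5,6
  step 16. node 5  ⊔preds=111111  new=011100  stable
  step 17. node 6  ⊔preds=111111  new=011111  stable

Least fixpoint reached:
  node 0: 111111
  node 1: 010101
  node 2: 111111
  node 3: 111100
  node 4: 111011
  node 5: 011100
  node 6: 011111
  node 7: 101101

111111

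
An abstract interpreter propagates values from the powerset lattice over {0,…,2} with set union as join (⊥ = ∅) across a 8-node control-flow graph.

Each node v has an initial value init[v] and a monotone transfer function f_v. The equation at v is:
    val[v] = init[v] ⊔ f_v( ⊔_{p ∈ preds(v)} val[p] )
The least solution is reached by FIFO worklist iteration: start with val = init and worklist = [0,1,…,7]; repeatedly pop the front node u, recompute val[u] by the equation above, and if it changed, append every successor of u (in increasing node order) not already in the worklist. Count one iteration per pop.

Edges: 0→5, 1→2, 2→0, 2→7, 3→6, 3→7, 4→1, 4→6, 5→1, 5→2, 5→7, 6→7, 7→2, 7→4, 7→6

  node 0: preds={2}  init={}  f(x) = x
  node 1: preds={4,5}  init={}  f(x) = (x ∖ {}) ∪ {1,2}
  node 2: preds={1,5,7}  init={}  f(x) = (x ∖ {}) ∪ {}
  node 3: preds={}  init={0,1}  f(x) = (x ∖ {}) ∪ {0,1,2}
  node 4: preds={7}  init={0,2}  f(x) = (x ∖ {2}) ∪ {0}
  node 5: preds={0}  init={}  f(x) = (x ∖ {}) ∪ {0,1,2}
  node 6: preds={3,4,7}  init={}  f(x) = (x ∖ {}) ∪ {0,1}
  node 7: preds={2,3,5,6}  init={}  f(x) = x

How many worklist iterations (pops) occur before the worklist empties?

Trace (15 dequeues):
  [1] u=0 | in {} | out {} | ==
  [2] u=1 | in {0,2} | out {0,1,2} | prev {} | push {}
  [3] u=2 | in {0,1,2} | out {0,1,2} | prev {} | push {0}
  [4] u=3 | in {} | out {0,1,2} | prev {0,1} | push {}
  [5] u=4 | in {} | out {0,2} | ==
  [6] u=5 | in {} | out {0,1,2} | prev {} | push {1,2}
  [7] u=6 | in {0,1,2} | out {0,1,2} | prev {} | push {}
  [8] u=7 | in {0,1,2} | out {0,1,2} | prev {} | push {4,6}
  [9] u=0 | in {0,1,2} | out {0,1,2} | prev {} | push {5}
  [10] u=1 | in {0,1,2} | out {0,1,2} | ==
  [11] u=2 | in {0,1,2} | out {0,1,2} | ==
  [12] u=4 | in {0,1,2} | out {0,1,2} | prev {0,2} | push {1}
  [13] u=6 | in {0,1,2} | out {0,1,2} | ==
  [14] u=5 | in {0,1,2} | out {0,1,2} | ==
  [15] u=1 | in {0,1,2} | out {0,1,2} | ==

Converged values:
  [0] {0,1,2}
  [1] {0,1,2}
  [2] {0,1,2}
  [3] {0,1,2}
  [4] {0,1,2}
  [5] {0,1,2}
  [6] {0,1,2}
  [7] {0,1,2}

15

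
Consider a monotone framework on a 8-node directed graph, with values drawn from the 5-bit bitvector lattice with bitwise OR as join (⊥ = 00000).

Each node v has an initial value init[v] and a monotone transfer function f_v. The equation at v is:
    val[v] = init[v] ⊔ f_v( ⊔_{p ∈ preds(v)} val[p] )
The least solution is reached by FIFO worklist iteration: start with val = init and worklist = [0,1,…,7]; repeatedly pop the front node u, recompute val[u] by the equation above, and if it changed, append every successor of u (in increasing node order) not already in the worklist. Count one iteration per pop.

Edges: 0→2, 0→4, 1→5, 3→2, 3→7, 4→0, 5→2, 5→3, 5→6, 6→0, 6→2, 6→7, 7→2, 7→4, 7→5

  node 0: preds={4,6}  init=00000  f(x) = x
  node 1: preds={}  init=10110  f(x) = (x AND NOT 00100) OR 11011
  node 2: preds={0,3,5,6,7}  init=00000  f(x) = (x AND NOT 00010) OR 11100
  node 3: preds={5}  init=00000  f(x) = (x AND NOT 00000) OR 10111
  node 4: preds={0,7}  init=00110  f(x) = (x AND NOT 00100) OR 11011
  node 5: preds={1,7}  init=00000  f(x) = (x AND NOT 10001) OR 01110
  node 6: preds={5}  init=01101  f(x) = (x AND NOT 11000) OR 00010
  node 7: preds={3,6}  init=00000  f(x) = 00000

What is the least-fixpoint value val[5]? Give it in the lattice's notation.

01110

Iteration log — 14 steps:
  step 1. node 0  ⊔preds=01111  new=01111  old=00000  +wl: 
  step 2. node 1  ⊔preds=00000  new=11111  old=10110  +wl: 
  step 3. node 2  ⊔preds=01111  new=11101  old=00000  +wl: 
  step 4. node 3  ⊔preds=00000  new=10111  old=00000  +wl: 2
  step 5. node 4  ⊔preds=01111  new=11111  old=00110  +wl: 0
  step 6. node 5  ⊔preds=11111  new=01110  old=00000  +wl: 3
  step 7. node 6  ⊔preds=01110  new=01111  old=01101  +wl: 
  step 8. node 7  ⊔preds=11111  new=00000  stable
  step 9. node 2  ⊔preds=11111  new=11101  stable
  step 10. node 0  ⊔preds=11111  new=11111  old=01111  +wl: 2,4
  step 11. node 3  ⊔preds=01110  new=11111  old=10111  +wl: 7
  step 12. node 2  ⊔preds=11111  new=11101  stable
  step 13. node 4  ⊔preds=11111  new=11111  stable
  step 14. node 7  ⊔preds=11111  new=00000  stable

Least fixpoint reached:
  node 0: 11111
  node 1: 11111
  node 2: 11101
  node 3: 11111
  node 4: 11111
  node 5: 01110
  node 6: 01111
  node 7: 00000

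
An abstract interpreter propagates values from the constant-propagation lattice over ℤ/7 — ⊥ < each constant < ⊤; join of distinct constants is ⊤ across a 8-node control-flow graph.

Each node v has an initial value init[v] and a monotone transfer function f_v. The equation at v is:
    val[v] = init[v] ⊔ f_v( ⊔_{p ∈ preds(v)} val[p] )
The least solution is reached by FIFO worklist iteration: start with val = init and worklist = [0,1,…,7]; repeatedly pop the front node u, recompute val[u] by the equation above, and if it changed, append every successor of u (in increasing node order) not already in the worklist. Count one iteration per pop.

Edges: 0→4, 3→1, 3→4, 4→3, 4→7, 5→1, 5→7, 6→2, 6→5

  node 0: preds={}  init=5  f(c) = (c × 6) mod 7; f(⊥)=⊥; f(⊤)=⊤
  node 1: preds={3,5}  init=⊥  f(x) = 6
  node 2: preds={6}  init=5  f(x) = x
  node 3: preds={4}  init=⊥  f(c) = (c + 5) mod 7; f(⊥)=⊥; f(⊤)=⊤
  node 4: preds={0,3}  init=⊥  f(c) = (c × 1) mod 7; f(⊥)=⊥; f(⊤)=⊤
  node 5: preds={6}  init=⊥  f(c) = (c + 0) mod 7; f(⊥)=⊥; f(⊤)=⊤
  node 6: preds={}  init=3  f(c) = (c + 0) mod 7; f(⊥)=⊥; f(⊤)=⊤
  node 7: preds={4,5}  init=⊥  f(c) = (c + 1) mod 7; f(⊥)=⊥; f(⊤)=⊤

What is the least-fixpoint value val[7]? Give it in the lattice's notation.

Iteration log — 15 steps:
  step 1. node 0  ⊔preds=⊥  new=5  stable
  step 2. node 1  ⊔preds=⊥  new=6  old=⊥  +wl: 
  step 3. node 2  ⊔preds=3  new=⊤  old=5  +wl: 
  step 4. node 3  ⊔preds=⊥  new=⊥  stable
  step 5. node 4  ⊔preds=5  new=5  old=⊥  +wl: 3
  step 6. node 5  ⊔preds=3  new=3  old=⊥  +wl: 1
  step 7. node 6  ⊔preds=⊥  new=3  stable
  step 8. node 7  ⊔preds=⊤  new=⊤  old=⊥  +wl: 
  step 9. node 3  ⊔preds=5  new=3  old=⊥  +wl: 4
  step 10. node 1  ⊔preds=3  new=6  stable
  step 11. node 4  ⊔preds=⊤  new=⊤  old=5  +wl: 3,7
  step 12. node 3  ⊔preds=⊤  new=⊤  old=3  +wl: 1,4
  step 13. node 7  ⊔preds=⊤  new=⊤  stable
  step 14. node 1  ⊔preds=⊤  new=6  stable
  step 15. node 4  ⊔preds=⊤  new=⊤  stable

Least fixpoint reached:
  node 0: 5
  node 1: 6
  node 2: ⊤
  node 3: ⊤
  node 4: ⊤
  node 5: 3
  node 6: 3
  node 7: ⊤

⊤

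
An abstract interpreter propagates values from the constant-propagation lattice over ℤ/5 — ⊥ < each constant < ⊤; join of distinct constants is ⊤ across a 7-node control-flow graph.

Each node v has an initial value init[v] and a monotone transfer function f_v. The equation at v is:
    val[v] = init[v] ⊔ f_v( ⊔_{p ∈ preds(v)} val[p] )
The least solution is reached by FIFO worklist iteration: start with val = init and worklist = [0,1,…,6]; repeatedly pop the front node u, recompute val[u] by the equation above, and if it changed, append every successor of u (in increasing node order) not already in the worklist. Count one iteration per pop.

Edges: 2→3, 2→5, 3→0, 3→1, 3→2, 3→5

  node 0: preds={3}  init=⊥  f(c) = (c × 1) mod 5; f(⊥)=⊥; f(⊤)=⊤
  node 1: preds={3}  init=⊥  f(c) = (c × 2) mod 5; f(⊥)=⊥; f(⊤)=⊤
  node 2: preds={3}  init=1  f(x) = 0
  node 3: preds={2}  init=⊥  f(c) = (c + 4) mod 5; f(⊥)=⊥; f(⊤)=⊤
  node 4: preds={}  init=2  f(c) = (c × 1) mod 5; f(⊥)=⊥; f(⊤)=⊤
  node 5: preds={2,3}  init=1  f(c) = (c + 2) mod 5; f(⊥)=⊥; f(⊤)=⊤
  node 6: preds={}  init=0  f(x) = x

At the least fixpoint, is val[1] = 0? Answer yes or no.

Worklist (10 pops):
  #1 pop 0: in=⊥ → ⊥ (no change)
  #2 pop 1: in=⊥ → ⊥ (no change)
  #3 pop 2: in=⊥ → ⊤ (was 1); enqueue []
  #4 pop 3: in=⊤ → ⊤ (was ⊥); enqueue [0,1,2]
  #5 pop 4: in=⊥ → 2 (no change)
  #6 pop 5: in=⊤ → ⊤ (was 1); enqueue []
  #7 pop 6: in=⊥ → 0 (no change)
  #8 pop 0: in=⊤ → ⊤ (was ⊥); enqueue []
  #9 pop 1: in=⊤ → ⊤ (was ⊥); enqueue []
  #10 pop 2: in=⊤ → ⊤ (no change)

Fixpoint:
  val[0] = ⊤
  val[1] = ⊤
  val[2] = ⊤
  val[3] = ⊤
  val[4] = 2
  val[5] = ⊤
  val[6] = 0

no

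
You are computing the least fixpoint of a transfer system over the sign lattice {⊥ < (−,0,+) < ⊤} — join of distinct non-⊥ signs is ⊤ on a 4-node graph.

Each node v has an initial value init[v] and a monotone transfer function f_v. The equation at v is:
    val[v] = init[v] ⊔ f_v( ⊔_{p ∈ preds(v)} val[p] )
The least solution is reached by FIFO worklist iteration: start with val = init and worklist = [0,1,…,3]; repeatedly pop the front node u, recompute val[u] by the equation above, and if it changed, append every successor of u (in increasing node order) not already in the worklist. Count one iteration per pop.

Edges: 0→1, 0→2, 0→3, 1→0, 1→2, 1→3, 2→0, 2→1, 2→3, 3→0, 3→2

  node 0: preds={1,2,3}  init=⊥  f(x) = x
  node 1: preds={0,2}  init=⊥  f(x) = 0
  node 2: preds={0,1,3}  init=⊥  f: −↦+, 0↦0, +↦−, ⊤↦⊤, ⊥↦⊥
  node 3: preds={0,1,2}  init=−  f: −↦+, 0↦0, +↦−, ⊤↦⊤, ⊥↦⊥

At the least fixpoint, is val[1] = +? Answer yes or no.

Trace (8 dequeues):
  [1] u=0 | in − | out − | prev ⊥ | push {}
  [2] u=1 | in − | out 0 | prev ⊥ | push {0}
  [3] u=2 | in ⊤ | out ⊤ | prev ⊥ | push {1}
  [4] u=3 | in ⊤ | out ⊤ | prev − | push {2}
  [5] u=0 | in ⊤ | out ⊤ | prev − | push {3}
  [6] u=1 | in ⊤ | out 0 | ==
  [7] u=2 | in ⊤ | out ⊤ | ==
  [8] u=3 | in ⊤ | out ⊤ | ==

Converged values:
  [0] ⊤
  [1] 0
  [2] ⊤
  [3] ⊤

no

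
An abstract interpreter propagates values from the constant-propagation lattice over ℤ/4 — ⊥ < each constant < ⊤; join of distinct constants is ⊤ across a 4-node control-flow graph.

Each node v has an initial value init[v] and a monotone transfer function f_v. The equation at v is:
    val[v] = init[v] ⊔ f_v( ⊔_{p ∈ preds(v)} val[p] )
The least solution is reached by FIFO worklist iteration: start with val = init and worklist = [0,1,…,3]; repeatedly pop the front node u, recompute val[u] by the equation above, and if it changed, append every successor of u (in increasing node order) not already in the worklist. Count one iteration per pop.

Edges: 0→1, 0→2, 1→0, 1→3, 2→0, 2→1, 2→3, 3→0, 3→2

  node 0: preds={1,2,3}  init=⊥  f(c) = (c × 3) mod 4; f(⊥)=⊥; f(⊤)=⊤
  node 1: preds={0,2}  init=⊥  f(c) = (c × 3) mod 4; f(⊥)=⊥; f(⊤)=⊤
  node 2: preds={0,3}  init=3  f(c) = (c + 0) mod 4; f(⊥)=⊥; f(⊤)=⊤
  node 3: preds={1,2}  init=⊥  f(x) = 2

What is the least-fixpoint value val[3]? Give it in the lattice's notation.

2

Trace (7 dequeues):
  [1] u=0 | in 3 | out 1 | prev ⊥ | push {}
  [2] u=1 | in ⊤ | out ⊤ | prev ⊥ | push {0}
  [3] u=2 | in 1 | out ⊤ | prev 3 | push {1}
  [4] u=3 | in ⊤ | out 2 | prev ⊥ | push {2}
  [5] u=0 | in ⊤ | out ⊤ | prev 1 | push {}
  [6] u=1 | in ⊤ | out ⊤ | ==
  [7] u=2 | in ⊤ | out ⊤ | ==

Converged values:
  [0] ⊤
  [1] ⊤
  [2] ⊤
  [3] 2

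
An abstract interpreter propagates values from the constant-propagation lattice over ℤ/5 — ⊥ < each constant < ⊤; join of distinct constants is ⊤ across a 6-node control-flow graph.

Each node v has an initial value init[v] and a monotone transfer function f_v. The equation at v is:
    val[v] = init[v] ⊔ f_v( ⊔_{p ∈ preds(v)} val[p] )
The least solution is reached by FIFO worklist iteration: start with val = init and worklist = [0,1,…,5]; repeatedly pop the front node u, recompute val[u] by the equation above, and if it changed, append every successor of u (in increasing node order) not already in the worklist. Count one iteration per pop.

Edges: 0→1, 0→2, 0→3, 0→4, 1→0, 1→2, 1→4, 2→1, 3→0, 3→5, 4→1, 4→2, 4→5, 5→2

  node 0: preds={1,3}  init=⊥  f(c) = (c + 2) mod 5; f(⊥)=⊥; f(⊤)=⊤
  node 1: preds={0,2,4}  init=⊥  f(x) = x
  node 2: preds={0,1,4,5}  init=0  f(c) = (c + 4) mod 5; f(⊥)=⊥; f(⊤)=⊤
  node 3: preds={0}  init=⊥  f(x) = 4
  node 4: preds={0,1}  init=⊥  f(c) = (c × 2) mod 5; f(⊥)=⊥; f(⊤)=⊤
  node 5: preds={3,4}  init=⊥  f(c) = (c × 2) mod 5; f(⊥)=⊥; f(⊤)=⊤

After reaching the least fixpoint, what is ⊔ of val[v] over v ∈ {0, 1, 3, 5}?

⊤

Trace (15 dequeues):
  [1] u=0 | in ⊥ | out ⊥ | ==
  [2] u=1 | in 0 | out 0 | prev ⊥ | push {0}
  [3] u=2 | in 0 | out ⊤ | prev 0 | push {1}
  [4] u=3 | in ⊥ | out 4 | prev ⊥ | push {}
  [5] u=4 | in 0 | out 0 | prev ⊥ | push {2}
  [6] u=5 | in ⊤ | out ⊤ | prev ⊥ | push {}
  [7] u=0 | in ⊤ | out ⊤ | prev ⊥ | push {3,4}
  [8] u=1 | in ⊤ | out ⊤ | prev 0 | push {0}
  [9] u=2 | in ⊤ | out ⊤ | ==
  [10] u=3 | in ⊤ | out 4 | ==
  [11] u=4 | in ⊤ | out ⊤ | prev 0 | push {1,2,5}
  [12] u=0 | in ⊤ | out ⊤ | ==
  [13] u=1 | in ⊤ | out ⊤ | ==
  [14] u=2 | in ⊤ | out ⊤ | ==
  [15] u=5 | in ⊤ | out ⊤ | ==

Converged values:
  [0] ⊤
  [1] ⊤
  [2] ⊤
  [3] 4
  [4] ⊤
  [5] ⊤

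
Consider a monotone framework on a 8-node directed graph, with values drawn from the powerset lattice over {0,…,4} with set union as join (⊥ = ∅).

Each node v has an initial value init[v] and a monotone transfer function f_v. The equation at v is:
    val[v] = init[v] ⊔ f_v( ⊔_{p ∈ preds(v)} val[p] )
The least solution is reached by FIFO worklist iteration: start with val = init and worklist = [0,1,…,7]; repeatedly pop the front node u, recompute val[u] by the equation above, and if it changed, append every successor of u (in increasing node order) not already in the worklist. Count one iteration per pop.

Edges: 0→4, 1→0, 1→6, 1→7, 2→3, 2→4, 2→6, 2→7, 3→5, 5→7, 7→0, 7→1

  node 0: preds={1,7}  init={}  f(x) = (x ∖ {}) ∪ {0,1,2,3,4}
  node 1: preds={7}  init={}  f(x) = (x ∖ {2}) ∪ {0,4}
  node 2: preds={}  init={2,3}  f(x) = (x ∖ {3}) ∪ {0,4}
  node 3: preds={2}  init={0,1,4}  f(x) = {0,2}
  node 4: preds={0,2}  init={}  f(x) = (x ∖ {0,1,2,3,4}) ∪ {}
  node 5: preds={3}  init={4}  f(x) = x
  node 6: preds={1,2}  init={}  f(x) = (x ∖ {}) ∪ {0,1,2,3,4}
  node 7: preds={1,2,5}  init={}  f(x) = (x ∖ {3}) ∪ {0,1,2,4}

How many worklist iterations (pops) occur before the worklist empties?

Iteration log — 13 steps:
  step 1. node 0  ⊔preds={}  new={0,1,2,3,4}  old={}  +wl: 
  step 2. node 1  ⊔preds={}  new={0,4}  old={}  +wl: 0
  step 3. node 2  ⊔preds={}  new={0,2,3,4}  old={2,3}  +wl: 
  step 4. node 3  ⊔preds={0,2,3,4}  new={0,1,2,4}  old={0,1,4}  +wl: 
  step 5. node 4  ⊔preds={0,1,2,3,4}  new={}  stable
  step 6. node 5  ⊔preds={0,1,2,4}  new={0,1,2,4}  old={4}  +wl: 
  step 7. node 6  ⊔preds={0,2,3,4}  new={0,1,2,3,4}  old={}  +wl: 
  step 8. node 7  ⊔preds={0,1,2,3,4}  new={0,1,2,4}  old={}  +wl: 1
  step 9. node 0  ⊔preds={0,1,2,4}  new={0,1,2,3,4}  stable
  step 10. node 1  ⊔preds={0,1,2,4}  new={0,1,4}  old={0,4}  +wl: 0,6,7
  step 11. node 0  ⊔preds={0,1,2,4}  new={0,1,2,3,4}  stable
  step 12. node 6  ⊔preds={0,1,2,3,4}  new={0,1,2,3,4}  stable
  step 13. node 7  ⊔preds={0,1,2,3,4}  new={0,1,2,4}  stable

Least fixpoint reached:
  node 0: {0,1,2,3,4}
  node 1: {0,1,4}
  node 2: {0,2,3,4}
  node 3: {0,1,2,4}
  node 4: {}
  node 5: {0,1,2,4}
  node 6: {0,1,2,3,4}
  node 7: {0,1,2,4}

13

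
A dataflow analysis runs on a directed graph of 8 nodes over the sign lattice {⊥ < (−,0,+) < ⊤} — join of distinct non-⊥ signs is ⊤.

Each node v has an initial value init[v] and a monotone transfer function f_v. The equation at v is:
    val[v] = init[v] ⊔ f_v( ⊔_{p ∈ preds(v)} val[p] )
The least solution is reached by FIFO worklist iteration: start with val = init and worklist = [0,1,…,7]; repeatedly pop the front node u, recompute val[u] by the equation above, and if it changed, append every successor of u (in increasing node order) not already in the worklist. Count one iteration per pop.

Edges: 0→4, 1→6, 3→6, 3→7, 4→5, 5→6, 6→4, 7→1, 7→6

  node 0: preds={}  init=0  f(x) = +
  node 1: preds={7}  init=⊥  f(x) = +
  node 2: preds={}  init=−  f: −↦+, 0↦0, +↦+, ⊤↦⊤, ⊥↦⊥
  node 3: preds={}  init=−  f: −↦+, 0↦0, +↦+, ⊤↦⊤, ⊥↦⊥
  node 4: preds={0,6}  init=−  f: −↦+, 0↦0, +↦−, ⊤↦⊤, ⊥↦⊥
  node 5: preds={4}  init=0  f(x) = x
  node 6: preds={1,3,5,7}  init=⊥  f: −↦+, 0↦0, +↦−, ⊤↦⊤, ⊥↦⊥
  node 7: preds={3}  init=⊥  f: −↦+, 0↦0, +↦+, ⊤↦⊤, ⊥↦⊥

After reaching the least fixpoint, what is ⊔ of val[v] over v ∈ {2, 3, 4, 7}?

Iteration log — 11 steps:
  step 1. node 0  ⊔preds=⊥  new=⊤  old=0  +wl: 
  step 2. node 1  ⊔preds=⊥  new=+  old=⊥  +wl: 
  step 3. node 2  ⊔preds=⊥  new=−  stable
  step 4. node 3  ⊔preds=⊥  new=−  stable
  step 5. node 4  ⊔preds=⊤  new=⊤  old=−  +wl: 
  step 6. node 5  ⊔preds=⊤  new=⊤  old=0  +wl: 
  step 7. node 6  ⊔preds=⊤  new=⊤  old=⊥  +wl: 4
  step 8. node 7  ⊔preds=−  new=+  old=⊥  +wl: 1,6
  step 9. node 4  ⊔preds=⊤  new=⊤  stable
  step 10. node 1  ⊔preds=+  new=+  stable
  step 11. node 6  ⊔preds=⊤  new=⊤  stable

Least fixpoint reached:
  node 0: ⊤
  node 1: +
  node 2: −
  node 3: −
  node 4: ⊤
  node 5: ⊤
  node 6: ⊤
  node 7: +

⊤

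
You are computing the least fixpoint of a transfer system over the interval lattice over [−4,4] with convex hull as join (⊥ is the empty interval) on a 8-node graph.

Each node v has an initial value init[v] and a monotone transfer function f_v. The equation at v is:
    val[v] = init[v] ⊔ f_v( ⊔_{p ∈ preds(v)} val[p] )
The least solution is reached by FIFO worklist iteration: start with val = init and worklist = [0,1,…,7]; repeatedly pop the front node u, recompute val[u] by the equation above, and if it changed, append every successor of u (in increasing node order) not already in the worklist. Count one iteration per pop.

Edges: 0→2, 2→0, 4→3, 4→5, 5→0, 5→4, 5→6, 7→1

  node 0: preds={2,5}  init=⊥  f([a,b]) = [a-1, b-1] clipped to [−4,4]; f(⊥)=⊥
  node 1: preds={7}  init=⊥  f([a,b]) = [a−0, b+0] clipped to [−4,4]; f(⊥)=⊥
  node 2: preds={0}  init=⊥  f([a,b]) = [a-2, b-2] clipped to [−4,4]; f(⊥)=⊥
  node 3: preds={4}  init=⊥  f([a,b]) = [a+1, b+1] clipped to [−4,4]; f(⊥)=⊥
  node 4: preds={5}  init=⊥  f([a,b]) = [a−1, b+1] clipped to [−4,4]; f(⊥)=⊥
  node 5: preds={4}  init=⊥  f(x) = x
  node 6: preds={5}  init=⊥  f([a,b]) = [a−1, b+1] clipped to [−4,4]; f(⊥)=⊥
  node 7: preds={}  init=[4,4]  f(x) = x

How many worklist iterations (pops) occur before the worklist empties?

Worklist (8 pops):
  #1 pop 0: in=⊥ → ⊥ (no change)
  #2 pop 1: in=[4,4] → [4,4] (was ⊥); enqueue []
  #3 pop 2: in=⊥ → ⊥ (no change)
  #4 pop 3: in=⊥ → ⊥ (no change)
  #5 pop 4: in=⊥ → ⊥ (no change)
  #6 pop 5: in=⊥ → ⊥ (no change)
  #7 pop 6: in=⊥ → ⊥ (no change)
  #8 pop 7: in=⊥ → [4,4] (no change)

Fixpoint:
  val[0] = ⊥
  val[1] = [4,4]
  val[2] = ⊥
  val[3] = ⊥
  val[4] = ⊥
  val[5] = ⊥
  val[6] = ⊥
  val[7] = [4,4]

8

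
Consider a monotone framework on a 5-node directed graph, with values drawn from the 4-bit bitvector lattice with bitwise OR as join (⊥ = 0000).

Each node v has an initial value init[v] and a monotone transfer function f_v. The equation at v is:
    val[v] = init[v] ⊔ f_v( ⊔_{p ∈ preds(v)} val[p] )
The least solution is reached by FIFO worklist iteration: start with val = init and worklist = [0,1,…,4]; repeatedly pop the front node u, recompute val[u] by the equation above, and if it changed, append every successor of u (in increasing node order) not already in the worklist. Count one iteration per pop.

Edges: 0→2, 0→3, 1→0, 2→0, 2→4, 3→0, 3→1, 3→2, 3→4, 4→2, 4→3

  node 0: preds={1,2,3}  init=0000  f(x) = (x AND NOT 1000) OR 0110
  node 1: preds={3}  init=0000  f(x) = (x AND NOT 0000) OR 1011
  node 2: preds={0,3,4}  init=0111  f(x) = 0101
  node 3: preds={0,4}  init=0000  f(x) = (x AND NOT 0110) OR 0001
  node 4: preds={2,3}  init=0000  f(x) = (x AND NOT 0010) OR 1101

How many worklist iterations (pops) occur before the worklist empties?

13

Iteration log — 13 steps:
  step 1. node 0  ⊔preds=0111  new=0111  old=0000  +wl: 
  step 2. node 1  ⊔preds=0000  new=1011  old=0000  +wl: 0
  step 3. node 2  ⊔preds=0111  new=0111  stable
  step 4. node 3  ⊔preds=0111  new=0001  old=0000  +wl: 1,2
  step 5. node 4  ⊔preds=0111  new=1101  old=0000  +wl: 3
  step 6. node 0  ⊔preds=1111  new=0111  stable
  step 7. node 1  ⊔preds=0001  new=1011  stable
  step 8. node 2  ⊔preds=1111  new=0111  stable
  step 9. node 3  ⊔preds=1111  new=1001  old=0001  +wl: 0,1,2,4
  step 10. node 0  ⊔preds=1111  new=0111  stable
  step 11. node 1  ⊔preds=1001  new=1011  stable
  step 12. node 2  ⊔preds=1111  new=0111  stable
  step 13. node 4  ⊔preds=1111  new=1101  stable

Least fixpoint reached:
  node 0: 0111
  node 1: 1011
  node 2: 0111
  node 3: 1001
  node 4: 1101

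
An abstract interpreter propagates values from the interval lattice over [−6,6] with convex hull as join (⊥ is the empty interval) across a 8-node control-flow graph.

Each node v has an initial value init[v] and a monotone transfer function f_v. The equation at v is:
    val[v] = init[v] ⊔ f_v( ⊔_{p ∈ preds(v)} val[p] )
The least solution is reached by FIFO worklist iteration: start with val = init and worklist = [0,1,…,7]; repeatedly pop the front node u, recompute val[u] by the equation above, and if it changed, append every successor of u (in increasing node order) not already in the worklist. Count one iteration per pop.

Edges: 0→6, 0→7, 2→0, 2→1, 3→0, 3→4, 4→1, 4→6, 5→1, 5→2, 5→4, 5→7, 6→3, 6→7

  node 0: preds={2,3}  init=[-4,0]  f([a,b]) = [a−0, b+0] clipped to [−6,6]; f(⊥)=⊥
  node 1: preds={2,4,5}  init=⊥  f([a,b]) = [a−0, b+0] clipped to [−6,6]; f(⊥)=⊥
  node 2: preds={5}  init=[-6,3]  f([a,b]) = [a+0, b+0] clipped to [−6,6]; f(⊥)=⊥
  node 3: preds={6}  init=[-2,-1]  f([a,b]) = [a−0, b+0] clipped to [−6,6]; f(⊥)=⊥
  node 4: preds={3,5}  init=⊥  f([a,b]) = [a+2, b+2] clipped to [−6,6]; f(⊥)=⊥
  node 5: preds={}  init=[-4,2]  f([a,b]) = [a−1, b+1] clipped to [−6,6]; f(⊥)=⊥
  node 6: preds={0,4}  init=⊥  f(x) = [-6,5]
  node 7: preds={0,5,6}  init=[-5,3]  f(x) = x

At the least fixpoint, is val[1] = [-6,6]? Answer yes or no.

Trace (15 dequeues):
  [1] u=0 | in [-6,3] | out [-6,3] | prev [-4,0] | push {}
  [2] u=1 | in [-6,3] | out [-6,3] | prev ⊥ | push {}
  [3] u=2 | in [-4,2] | out [-6,3] | ==
  [4] u=3 | in ⊥ | out [-2,-1] | ==
  [5] u=4 | in [-4,2] | out [-2,4] | prev ⊥ | push {1}
  [6] u=5 | in ⊥ | out [-4,2] | ==
  [7] u=6 | in [-6,4] | out [-6,5] | prev ⊥ | push {3}
  [8] u=7 | in [-6,5] | out [-6,5] | prev [-5,3] | push {}
  [9] u=1 | in [-6,4] | out [-6,4] | prev [-6,3] | push {}
  [10] u=3 | in [-6,5] | out [-6,5] | prev [-2,-1] | push {0,4}
  [11] u=0 | in [-6,5] | out [-6,5] | prev [-6,3] | push {6,7}
  [12] u=4 | in [-6,5] | out [-4,6] | prev [-2,4] | push {1}
  [13] u=6 | in [-6,6] | out [-6,5] | ==
  [14] u=7 | in [-6,5] | out [-6,5] | ==
  [15] u=1 | in [-6,6] | out [-6,6] | prev [-6,4] | push {}

Converged values:
  [0] [-6,5]
  [1] [-6,6]
  [2] [-6,3]
  [3] [-6,5]
  [4] [-4,6]
  [5] [-4,2]
  [6] [-6,5]
  [7] [-6,5]

yes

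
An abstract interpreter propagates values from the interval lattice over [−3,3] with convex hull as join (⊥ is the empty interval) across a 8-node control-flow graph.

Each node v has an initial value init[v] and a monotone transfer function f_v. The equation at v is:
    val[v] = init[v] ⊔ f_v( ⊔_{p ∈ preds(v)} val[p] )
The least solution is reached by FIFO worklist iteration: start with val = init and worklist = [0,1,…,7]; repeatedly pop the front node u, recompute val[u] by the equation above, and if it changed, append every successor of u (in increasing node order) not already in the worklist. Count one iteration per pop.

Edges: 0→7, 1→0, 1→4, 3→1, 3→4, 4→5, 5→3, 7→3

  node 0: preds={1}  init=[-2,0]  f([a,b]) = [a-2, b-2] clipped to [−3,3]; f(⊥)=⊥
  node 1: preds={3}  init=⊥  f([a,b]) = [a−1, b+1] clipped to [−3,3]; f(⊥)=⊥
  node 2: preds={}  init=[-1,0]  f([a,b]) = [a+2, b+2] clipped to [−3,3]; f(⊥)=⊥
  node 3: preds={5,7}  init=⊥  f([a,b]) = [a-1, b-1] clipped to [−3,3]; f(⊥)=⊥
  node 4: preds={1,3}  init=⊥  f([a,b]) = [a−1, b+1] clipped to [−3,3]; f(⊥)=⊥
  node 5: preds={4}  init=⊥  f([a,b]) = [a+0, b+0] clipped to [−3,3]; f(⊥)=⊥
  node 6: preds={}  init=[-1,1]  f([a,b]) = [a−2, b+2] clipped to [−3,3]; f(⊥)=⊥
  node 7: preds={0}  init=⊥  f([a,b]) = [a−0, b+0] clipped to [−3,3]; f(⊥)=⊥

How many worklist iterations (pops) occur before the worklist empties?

Iteration log — 30 steps:
  step 1. node 0  ⊔preds=⊥  new=[-2,0]  stable
  step 2. node 1  ⊔preds=⊥  new=⊥  stable
  step 3. node 2  ⊔preds=⊥  new=[-1,0]  stable
  step 4. node 3  ⊔preds=⊥  new=⊥  stable
  step 5. node 4  ⊔preds=⊥  new=⊥  stable
  step 6. node 5  ⊔preds=⊥  new=⊥  stable
  step 7. node 6  ⊔preds=⊥  new=[-1,1]  stable
  step 8. node 7  ⊔preds=[-2,0]  new=[-2,0]  old=⊥  +wl: 3
  step 9. node 3  ⊔preds=[-2,0]  new=[-3,-1]  old=⊥  +wl: 1,4
  step 10. node 1  ⊔preds=[-3,-1]  new=[-3,0]  old=⊥  +wl: 0
  step 11. node 4  ⊔preds=[-3,0]  new=[-3,1]  old=⊥  +wl: 5
  step 12. node 0  ⊔preds=[-3,0]  new=[-3,0]  old=[-2,0]  +wl: 7
  step 13. node 5  ⊔preds=[-3,1]  new=[-3,1]  old=⊥  +wl: 3
  step 14. node 7  ⊔preds=[-3,0]  new=[-3,0]  old=[-2,0]  +wl: 
  step 15. node 3  ⊔preds=[-3,1]  new=[-3,0]  old=[-3,-1]  +wl: 1,4
  step 16. node 1  ⊔preds=[-3,0]  new=[-3,1]  old=[-3,0]  +wl: 0
  step 17. node 4  ⊔preds=[-3,1]  new=[-3,2]  old=[-3,1]  +wl: 5
  step 18. node 0  ⊔preds=[-3,1]  new=[-3,0]  stable
  step 19. node 5  ⊔preds=[-3,2]  new=[-3,2]  old=[-3,1]  +wl: 3
  step 20. node 3  ⊔preds=[-3,2]  new=[-3,1]  old=[-3,0]  +wl: 1,4
  step 21. node 1  ⊔preds=[-3,1]  new=[-3,2]  old=[-3,1]  +wl: 0
  step 22. node 4  ⊔preds=[-3,2]  new=[-3,3]  old=[-3,2]  +wl: 5
  step 23. node 0  ⊔preds=[-3,2]  new=[-3,0]  stable
  step 24. node 5  ⊔preds=[-3,3]  new=[-3,3]  old=[-3,2]  +wl: 3
  step 25. node 3  ⊔preds=[-3,3]  new=[-3,2]  old=[-3,1]  +wl: 1,4
  step 26. node 1  ⊔preds=[-3,2]  new=[-3,3]  old=[-3,2]  +wl: 0
  step 27. node 4  ⊔preds=[-3,3]  new=[-3,3]  stable
  step 28. node 0  ⊔preds=[-3,3]  new=[-3,1]  old=[-3,0]  +wl: 7
  step 29. node 7  ⊔preds=[-3,1]  new=[-3,1]  old=[-3,0]  +wl: 3
  step 30. node 3  ⊔preds=[-3,3]  new=[-3,2]  stable

Least fixpoint reached:
  node 0: [-3,1]
  node 1: [-3,3]
  node 2: [-1,0]
  node 3: [-3,2]
  node 4: [-3,3]
  node 5: [-3,3]
  node 6: [-1,1]
  node 7: [-3,1]

30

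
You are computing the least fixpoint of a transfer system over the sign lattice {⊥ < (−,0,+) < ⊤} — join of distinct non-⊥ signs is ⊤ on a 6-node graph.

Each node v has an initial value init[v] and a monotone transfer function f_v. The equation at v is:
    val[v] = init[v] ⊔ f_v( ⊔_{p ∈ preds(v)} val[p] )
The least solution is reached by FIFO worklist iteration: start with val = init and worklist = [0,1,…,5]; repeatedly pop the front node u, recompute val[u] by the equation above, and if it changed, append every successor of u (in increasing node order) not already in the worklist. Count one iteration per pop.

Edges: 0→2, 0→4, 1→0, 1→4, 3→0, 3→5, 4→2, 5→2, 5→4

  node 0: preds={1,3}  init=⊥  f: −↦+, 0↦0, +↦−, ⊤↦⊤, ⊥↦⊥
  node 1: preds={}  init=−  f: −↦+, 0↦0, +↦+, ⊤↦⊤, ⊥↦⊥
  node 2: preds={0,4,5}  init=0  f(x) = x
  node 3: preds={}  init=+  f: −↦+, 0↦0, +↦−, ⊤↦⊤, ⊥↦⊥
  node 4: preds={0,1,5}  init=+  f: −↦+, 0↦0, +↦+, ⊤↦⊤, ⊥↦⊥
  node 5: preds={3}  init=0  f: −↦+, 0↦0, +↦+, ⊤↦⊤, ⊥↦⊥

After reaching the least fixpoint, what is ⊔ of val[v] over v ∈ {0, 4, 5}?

⊤

Trace (8 dequeues):
  [1] u=0 | in ⊤ | out ⊤ | prev ⊥ | push {}
  [2] u=1 | in ⊥ | out − | ==
  [3] u=2 | in ⊤ | out ⊤ | prev 0 | push {}
  [4] u=3 | in ⊥ | out + | ==
  [5] u=4 | in ⊤ | out ⊤ | prev + | push {2}
  [6] u=5 | in + | out ⊤ | prev 0 | push {4}
  [7] u=2 | in ⊤ | out ⊤ | ==
  [8] u=4 | in ⊤ | out ⊤ | ==

Converged values:
  [0] ⊤
  [1] −
  [2] ⊤
  [3] +
  [4] ⊤
  [5] ⊤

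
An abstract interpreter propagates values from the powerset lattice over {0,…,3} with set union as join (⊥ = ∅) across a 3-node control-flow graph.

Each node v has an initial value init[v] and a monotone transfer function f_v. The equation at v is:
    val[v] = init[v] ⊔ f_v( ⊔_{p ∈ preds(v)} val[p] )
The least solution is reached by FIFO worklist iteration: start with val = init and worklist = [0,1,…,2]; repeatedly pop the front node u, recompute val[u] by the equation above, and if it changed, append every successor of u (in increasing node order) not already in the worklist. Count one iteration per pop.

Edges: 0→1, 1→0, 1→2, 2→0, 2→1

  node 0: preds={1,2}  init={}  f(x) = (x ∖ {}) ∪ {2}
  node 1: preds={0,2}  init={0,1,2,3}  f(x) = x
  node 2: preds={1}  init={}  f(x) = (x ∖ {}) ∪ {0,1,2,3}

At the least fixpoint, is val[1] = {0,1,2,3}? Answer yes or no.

Worklist (5 pops):
  #1 pop 0: in={0,1,2,3} → {0,1,2,3} (was {}); enqueue []
  #2 pop 1: in={0,1,2,3} → {0,1,2,3} (no change)
  #3 pop 2: in={0,1,2,3} → {0,1,2,3} (was {}); enqueue [0,1]
  #4 pop 0: in={0,1,2,3} → {0,1,2,3} (no change)
  #5 pop 1: in={0,1,2,3} → {0,1,2,3} (no change)

Fixpoint:
  val[0] = {0,1,2,3}
  val[1] = {0,1,2,3}
  val[2] = {0,1,2,3}

yes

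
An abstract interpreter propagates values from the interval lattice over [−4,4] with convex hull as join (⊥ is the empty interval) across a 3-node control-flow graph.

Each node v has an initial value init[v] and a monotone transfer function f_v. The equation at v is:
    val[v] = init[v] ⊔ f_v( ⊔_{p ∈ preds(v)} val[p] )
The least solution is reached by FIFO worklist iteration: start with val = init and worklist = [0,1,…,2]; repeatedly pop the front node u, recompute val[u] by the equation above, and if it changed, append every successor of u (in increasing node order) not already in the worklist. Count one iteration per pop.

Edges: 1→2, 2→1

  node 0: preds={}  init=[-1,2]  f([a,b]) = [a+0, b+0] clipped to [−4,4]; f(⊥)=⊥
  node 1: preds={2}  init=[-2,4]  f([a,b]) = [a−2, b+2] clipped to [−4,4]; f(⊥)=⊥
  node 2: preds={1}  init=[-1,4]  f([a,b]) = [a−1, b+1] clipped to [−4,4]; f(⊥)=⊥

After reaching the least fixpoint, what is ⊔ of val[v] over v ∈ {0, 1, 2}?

[-4,4]

Worklist (5 pops):
  #1 pop 0: in=⊥ → [-1,2] (no change)
  #2 pop 1: in=[-1,4] → [-3,4] (was [-2,4]); enqueue []
  #3 pop 2: in=[-3,4] → [-4,4] (was [-1,4]); enqueue [1]
  #4 pop 1: in=[-4,4] → [-4,4] (was [-3,4]); enqueue [2]
  #5 pop 2: in=[-4,4] → [-4,4] (no change)

Fixpoint:
  val[0] = [-1,2]
  val[1] = [-4,4]
  val[2] = [-4,4]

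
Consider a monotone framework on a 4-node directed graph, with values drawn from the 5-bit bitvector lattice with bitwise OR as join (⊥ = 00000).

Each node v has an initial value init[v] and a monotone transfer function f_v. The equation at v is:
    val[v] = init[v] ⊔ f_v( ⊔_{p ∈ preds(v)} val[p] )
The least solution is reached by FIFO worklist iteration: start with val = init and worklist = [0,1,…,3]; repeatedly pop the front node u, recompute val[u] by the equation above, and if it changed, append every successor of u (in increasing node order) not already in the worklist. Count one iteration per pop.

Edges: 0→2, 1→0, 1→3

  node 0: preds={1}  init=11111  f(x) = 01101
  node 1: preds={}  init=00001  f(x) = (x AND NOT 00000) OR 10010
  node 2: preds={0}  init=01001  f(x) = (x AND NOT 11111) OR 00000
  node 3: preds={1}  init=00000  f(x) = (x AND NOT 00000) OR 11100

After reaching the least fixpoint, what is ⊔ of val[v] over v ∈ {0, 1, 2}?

11111

Iteration log — 5 steps:
  step 1. node 0  ⊔preds=00001  new=11111  stable
  step 2. node 1  ⊔preds=00000  new=10011  old=00001  +wl: 0
  step 3. node 2  ⊔preds=11111  new=01001  stable
  step 4. node 3  ⊔preds=10011  new=11111  old=00000  +wl: 
  step 5. node 0  ⊔preds=10011  new=11111  stable

Least fixpoint reached:
  node 0: 11111
  node 1: 10011
  node 2: 01001
  node 3: 11111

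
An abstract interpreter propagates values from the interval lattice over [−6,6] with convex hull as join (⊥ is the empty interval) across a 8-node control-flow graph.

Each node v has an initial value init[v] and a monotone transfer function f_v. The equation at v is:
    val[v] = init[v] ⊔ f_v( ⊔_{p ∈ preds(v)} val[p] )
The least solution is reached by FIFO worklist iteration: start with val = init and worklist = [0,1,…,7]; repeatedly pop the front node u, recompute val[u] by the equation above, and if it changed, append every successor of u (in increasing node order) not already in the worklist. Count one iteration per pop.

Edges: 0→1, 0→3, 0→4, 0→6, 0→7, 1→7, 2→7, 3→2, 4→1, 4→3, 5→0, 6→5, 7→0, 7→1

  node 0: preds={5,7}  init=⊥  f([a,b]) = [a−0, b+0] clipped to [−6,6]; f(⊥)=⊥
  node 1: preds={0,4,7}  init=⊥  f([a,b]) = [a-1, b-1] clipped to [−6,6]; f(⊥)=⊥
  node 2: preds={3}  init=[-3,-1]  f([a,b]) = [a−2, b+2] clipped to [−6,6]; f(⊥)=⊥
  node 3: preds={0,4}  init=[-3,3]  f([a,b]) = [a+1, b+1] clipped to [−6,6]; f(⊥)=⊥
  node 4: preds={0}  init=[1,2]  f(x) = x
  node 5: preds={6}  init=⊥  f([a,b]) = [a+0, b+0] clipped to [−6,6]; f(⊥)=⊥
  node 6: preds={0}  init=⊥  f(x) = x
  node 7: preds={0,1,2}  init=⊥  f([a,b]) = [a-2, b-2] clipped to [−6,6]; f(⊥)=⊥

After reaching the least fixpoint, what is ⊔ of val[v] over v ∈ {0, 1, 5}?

[-6,4]

Worklist (30 pops):
  #1 pop 0: in=⊥ → ⊥ (no change)
  #2 pop 1: in=[1,2] → [0,1] (was ⊥); enqueue []
  #3 pop 2: in=[-3,3] → [-5,5] (was [-3,-1]); enqueue []
  #4 pop 3: in=[1,2] → [-3,3] (no change)
  #5 pop 4: in=⊥ → [1,2] (no change)
  #6 pop 5: in=⊥ → ⊥ (no change)
  #7 pop 6: in=⊥ → ⊥ (no change)
  #8 pop 7: in=[-5,5] → [-6,3] (was ⊥); enqueue [0,1]
  #9 pop 0: in=[-6,3] → [-6,3] (was ⊥); enqueue [3,4,6,7]
  #10 pop 1: in=[-6,3] → [-6,2] (was [0,1]); enqueue []
  #11 pop 3: in=[-6,3] → [-5,4] (was [-3,3]); enqueue [2]
  #12 pop 4: in=[-6,3] → [-6,3] (was [1,2]); enqueue [1,3]
  #13 pop 6: in=[-6,3] → [-6,3] (was ⊥); enqueue [5]
  #14 pop 7: in=[-6,5] → [-6,3] (no change)
  #15 pop 2: in=[-5,4] → [-6,6] (was [-5,5]); enqueue [7]
  #16 pop 1: in=[-6,3] → [-6,2] (no change)
  #17 pop 3: in=[-6,3] → [-5,4] (no change)
  #18 pop 5: in=[-6,3] → [-6,3] (was ⊥); enqueue [0]
  #19 pop 7: in=[-6,6] → [-6,4] (was [-6,3]); enqueue [1]
  #20 pop 0: in=[-6,4] → [-6,4] (was [-6,3]); enqueue [3,4,6,7]
  #21 pop 1: in=[-6,4] → [-6,3] (was [-6,2]); enqueue []
  #22 pop 3: in=[-6,4] → [-5,5] (was [-5,4]); enqueue [2]
  #23 pop 4: in=[-6,4] → [-6,4] (was [-6,3]); enqueue [1,3]
  #24 pop 6: in=[-6,4] → [-6,4] (was [-6,3]); enqueue [5]
  #25 pop 7: in=[-6,6] → [-6,4] (no change)
  #26 pop 2: in=[-5,5] → [-6,6] (no change)
  #27 pop 1: in=[-6,4] → [-6,3] (no change)
  #28 pop 3: in=[-6,4] → [-5,5] (no change)
  #29 pop 5: in=[-6,4] → [-6,4] (was [-6,3]); enqueue [0]
  #30 pop 0: in=[-6,4] → [-6,4] (no change)

Fixpoint:
  val[0] = [-6,4]
  val[1] = [-6,3]
  val[2] = [-6,6]
  val[3] = [-5,5]
  val[4] = [-6,4]
  val[5] = [-6,4]
  val[6] = [-6,4]
  val[7] = [-6,4]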